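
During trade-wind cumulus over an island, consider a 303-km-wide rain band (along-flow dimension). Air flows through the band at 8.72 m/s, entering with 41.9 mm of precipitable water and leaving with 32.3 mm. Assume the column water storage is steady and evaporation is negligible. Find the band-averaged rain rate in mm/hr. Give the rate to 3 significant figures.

Column moisture flux per unit crosswind length is F = V × PW.
Inflow: F_in = 8.72 × 41.9 = 365.368 mm·m/s
Outflow: F_out = 8.72 × 32.3 = 281.656 mm·m/s
Steady-state rate R = (F_in − F_out)/L = (365.368 − 281.656) / 303000 m = 2.763e-04 mm/s.
R = 2.763e-04 × 3600 = 0.995 mm/hr.

R ≈ 0.995 mm/hr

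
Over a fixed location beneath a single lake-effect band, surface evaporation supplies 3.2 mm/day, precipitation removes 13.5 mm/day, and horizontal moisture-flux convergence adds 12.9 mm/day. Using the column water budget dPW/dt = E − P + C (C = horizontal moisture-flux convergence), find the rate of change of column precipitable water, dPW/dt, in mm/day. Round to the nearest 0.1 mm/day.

dPW/dt ≈ 2.6 mm/day

dPW/dt = E − P + C = 3.2 − 13.5 + (12.9) = 2.6 mm/day.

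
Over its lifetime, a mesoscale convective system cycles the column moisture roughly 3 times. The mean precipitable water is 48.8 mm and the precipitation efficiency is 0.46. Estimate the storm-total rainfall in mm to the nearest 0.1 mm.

rainfall ≈ 67.3 mm

Each cycle deposits ε × PW = 0.46 × 48.8 = 22.448 mm.
Over 3 cycles: 3 × 22.448 = 67.3 mm.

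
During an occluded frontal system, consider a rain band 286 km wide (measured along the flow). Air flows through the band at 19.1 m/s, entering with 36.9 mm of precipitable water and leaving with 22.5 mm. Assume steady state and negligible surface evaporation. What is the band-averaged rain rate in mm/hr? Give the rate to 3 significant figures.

Column moisture flux per unit crosswind length is F = V × PW.
Inflow: F_in = 19.1 × 36.9 = 704.79 mm·m/s
Outflow: F_out = 19.1 × 22.5 = 429.75 mm·m/s
Steady-state rate R = (F_in − F_out)/L = (704.79 − 429.75) / 286000 m = 9.617e-04 mm/s.
R = 9.617e-04 × 3600 = 3.46 mm/hr.

R ≈ 3.46 mm/hr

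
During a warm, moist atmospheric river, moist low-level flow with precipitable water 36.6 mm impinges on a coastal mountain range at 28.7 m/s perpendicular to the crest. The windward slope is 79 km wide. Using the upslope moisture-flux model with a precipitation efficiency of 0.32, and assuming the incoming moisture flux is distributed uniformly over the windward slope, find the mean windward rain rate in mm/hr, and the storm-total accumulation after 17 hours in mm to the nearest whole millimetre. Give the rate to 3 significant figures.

Incoming column moisture flux per unit ridge length: F = V × PW = 28.7 × 36.6 = 1050.42 mm·m/s.
Spread over the 79 km slope with efficiency ε = 0.32: R = ε·F/W = 0.32 × 1050.42 / 79000 m = 4.255e-03 mm/s.
R = 4.255e-03 × 3600 = 15.3 mm/hr.
Over 17 h: total = 15.3 × 17 = 260.1 ≈ 260 mm.

R ≈ 15.3 mm/hr; total ≈ 260 mm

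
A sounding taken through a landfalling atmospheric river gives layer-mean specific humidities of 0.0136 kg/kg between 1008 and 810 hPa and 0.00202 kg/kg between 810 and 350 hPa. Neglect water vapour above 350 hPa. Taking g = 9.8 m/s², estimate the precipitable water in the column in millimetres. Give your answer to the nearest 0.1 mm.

Precipitable water is the column-integrated vapour mass per unit area: PW = (1/g) Σ q̄ Δp, with q in kg/kg and Δp in Pa (1 kg/m² of water = 1 mm).
Layer 1008–810 hPa: Δp = 198 hPa = 19800 Pa, q̄ = 0.0136 kg/kg → 0.0136 × 19800 / 9.8 = 27.48 mm
Layer 810–350 hPa: Δp = 460 hPa = 46000 Pa, q̄ = 0.00202 kg/kg → 0.00202 × 46000 / 9.8 = 9.48 mm
PW = 27.48 + 9.48 = 36.96 ≈ 37.0 mm.

PW ≈ 37.0 mm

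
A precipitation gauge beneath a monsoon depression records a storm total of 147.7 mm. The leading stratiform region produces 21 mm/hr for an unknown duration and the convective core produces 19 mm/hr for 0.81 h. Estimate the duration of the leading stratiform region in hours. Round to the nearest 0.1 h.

Known phases: 19 × 0.81 = 15.39 mm.
Remaining depth = 147.7 − 15.39 = 132.31 mm.
Duration = 132.31 / 21 = 6.3 h.

duration ≈ 6.3 h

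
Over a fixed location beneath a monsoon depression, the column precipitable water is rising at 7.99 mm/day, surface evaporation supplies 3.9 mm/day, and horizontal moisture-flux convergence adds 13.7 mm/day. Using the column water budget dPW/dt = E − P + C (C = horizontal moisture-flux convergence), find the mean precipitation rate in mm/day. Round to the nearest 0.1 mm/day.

dPW/dt = +7.99 mm/day.
P = E + C − dPW/dt = 3.9 + (13.7) − (+7.99) = 9.6 mm/day.

P ≈ 9.6 mm/day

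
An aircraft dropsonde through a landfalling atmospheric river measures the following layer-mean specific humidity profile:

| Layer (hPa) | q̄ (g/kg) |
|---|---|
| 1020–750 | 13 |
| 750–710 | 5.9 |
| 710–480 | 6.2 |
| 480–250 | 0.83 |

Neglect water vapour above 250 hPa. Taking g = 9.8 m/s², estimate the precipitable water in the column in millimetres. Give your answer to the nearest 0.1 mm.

PW ≈ 54.7 mm

Precipitable water is the column-integrated vapour mass per unit area: PW = (1/g) Σ q̄ Δp, with q in kg/kg and Δp in Pa (1 kg/m² of water = 1 mm).
Layer 1020–750 hPa: Δp = 270 hPa = 27000 Pa, q̄ = 0.013 kg/kg → 0.013 × 27000 / 9.8 = 35.82 mm
Layer 750–710 hPa: Δp = 40 hPa = 4000 Pa, q̄ = 0.0059 kg/kg → 0.0059 × 4000 / 9.8 = 2.41 mm
Layer 710–480 hPa: Δp = 230 hPa = 23000 Pa, q̄ = 0.0062 kg/kg → 0.0062 × 23000 / 9.8 = 14.55 mm
Layer 480–250 hPa: Δp = 230 hPa = 23000 Pa, q̄ = 0.00083 kg/kg → 0.00083 × 23000 / 9.8 = 1.95 mm
PW = 35.82 + 2.41 + 14.55 + 1.95 = 54.73 ≈ 54.7 mm.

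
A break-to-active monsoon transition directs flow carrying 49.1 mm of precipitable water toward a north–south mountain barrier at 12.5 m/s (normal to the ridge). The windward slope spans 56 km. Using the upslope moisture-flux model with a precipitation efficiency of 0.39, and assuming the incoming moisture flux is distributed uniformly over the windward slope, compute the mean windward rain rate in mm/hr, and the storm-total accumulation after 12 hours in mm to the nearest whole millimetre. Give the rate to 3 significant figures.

R ≈ 15.4 mm/hr; total ≈ 185 mm

Incoming column moisture flux per unit ridge length: F = V × PW = 12.5 × 49.1 = 613.75 mm·m/s.
Spread over the 56 km slope with efficiency ε = 0.39: R = ε·F/W = 0.39 × 613.75 / 56000 m = 4.274e-03 mm/s.
R = 4.274e-03 × 3600 = 15.4 mm/hr.
Over 12 h: total = 15.4 × 12 = 184.8 ≈ 185 mm.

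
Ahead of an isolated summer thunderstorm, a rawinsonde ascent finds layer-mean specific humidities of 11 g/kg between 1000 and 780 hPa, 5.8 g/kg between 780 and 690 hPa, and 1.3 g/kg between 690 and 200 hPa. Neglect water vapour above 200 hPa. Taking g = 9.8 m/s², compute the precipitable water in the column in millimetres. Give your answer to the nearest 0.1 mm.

PW ≈ 36.5 mm

Precipitable water is the column-integrated vapour mass per unit area: PW = (1/g) Σ q̄ Δp, with q in kg/kg and Δp in Pa (1 kg/m² of water = 1 mm).
Layer 1000–780 hPa: Δp = 220 hPa = 22000 Pa, q̄ = 0.011 kg/kg → 0.011 × 22000 / 9.8 = 24.69 mm
Layer 780–690 hPa: Δp = 90 hPa = 9000 Pa, q̄ = 0.0058 kg/kg → 0.0058 × 9000 / 9.8 = 5.33 mm
Layer 690–200 hPa: Δp = 490 hPa = 49000 Pa, q̄ = 0.0013 kg/kg → 0.0013 × 49000 / 9.8 = 6.50 mm
PW = 24.69 + 5.33 + 6.50 = 36.52 ≈ 36.5 mm.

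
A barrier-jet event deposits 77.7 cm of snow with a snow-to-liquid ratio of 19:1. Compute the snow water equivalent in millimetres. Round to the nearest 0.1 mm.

SWE ≈ 40.9 mm

SWE = snow depth / ratio = 77.7 cm / 19 = 4.089 cm = 40.9 mm.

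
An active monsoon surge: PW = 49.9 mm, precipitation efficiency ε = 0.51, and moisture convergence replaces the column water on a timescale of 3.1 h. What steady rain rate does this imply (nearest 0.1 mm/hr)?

Each overturning extracts ε × PW = 0.51 × 49.9 = 25.449 mm.
Rate = ε·PW / τ = 25.449 / 3.1 h = 8.2 mm/hr.

R ≈ 8.2 mm/hr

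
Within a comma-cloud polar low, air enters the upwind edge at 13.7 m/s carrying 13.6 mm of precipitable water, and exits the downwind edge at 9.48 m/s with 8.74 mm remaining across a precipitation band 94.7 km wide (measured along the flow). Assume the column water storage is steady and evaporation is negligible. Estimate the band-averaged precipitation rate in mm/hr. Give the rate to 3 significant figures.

R ≈ 3.93 mm/hr

Column moisture flux per unit crosswind length is F = V × PW.
Inflow: F_in = 13.7 × 13.6 = 186.32 mm·m/s
Outflow: F_out = 9.48 × 8.74 = 82.8552 mm·m/s
Steady-state rate R = (F_in − F_out)/L = (186.32 − 82.8552) / 94700 m = 1.093e-03 mm/s.
R = 1.093e-03 × 3600 = 3.93 mm/hr.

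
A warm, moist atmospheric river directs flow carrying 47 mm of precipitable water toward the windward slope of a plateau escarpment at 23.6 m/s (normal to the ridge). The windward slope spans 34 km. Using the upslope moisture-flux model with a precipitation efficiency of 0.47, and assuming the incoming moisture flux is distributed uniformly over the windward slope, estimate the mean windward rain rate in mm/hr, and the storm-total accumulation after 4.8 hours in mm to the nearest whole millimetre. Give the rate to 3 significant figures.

Incoming column moisture flux per unit ridge length: F = V × PW = 23.6 × 47 = 1109.2 mm·m/s.
Spread over the 34 km slope with efficiency ε = 0.47: R = ε·F/W = 0.47 × 1109.2 / 34000 m = 1.533e-02 mm/s.
R = 1.533e-02 × 3600 = 55.2 mm/hr.
Over 4.8 h: total = 55.2 × 4.8 = 264.96 ≈ 265 mm.

R ≈ 55.2 mm/hr; total ≈ 265 mm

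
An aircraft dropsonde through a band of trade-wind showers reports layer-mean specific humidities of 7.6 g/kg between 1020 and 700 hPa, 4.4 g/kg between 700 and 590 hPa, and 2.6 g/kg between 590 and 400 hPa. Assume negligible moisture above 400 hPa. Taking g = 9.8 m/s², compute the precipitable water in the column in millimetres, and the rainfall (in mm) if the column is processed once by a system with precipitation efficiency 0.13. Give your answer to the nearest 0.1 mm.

PW ≈ 34.8 mm; rainfall ≈ 4.5 mm

Precipitable water is the column-integrated vapour mass per unit area: PW = (1/g) Σ q̄ Δp, with q in kg/kg and Δp in Pa (1 kg/m² of water = 1 mm).
Layer 1020–700 hPa: Δp = 320 hPa = 32000 Pa, q̄ = 0.0076 kg/kg → 0.0076 × 32000 / 9.8 = 24.82 mm
Layer 700–590 hPa: Δp = 110 hPa = 11000 Pa, q̄ = 0.0044 kg/kg → 0.0044 × 11000 / 9.8 = 4.94 mm
Layer 590–400 hPa: Δp = 190 hPa = 19000 Pa, q̄ = 0.0026 kg/kg → 0.0026 × 19000 / 9.8 = 5.04 mm
PW = 24.82 + 4.94 + 5.04 = 34.80 ≈ 34.8 mm.
Rainfall = ε × PW = 0.13 × 34.8 = 4.5 mm.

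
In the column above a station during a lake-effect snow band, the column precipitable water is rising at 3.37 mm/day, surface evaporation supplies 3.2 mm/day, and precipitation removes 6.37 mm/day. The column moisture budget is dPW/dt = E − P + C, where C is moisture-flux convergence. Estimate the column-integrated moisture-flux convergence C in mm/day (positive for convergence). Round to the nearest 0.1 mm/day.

dPW/dt = +3.37 mm/day.
C = dPW/dt − E + P = (+3.37) − 3.2 + 6.37 = 6.5 mm/day.

C ≈ 6.5 mm/day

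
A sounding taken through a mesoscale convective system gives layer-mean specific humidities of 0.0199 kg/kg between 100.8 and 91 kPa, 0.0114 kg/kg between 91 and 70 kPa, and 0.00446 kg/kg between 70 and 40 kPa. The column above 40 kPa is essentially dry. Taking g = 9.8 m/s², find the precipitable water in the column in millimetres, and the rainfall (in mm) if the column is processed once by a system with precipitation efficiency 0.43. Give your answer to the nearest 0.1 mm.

PW ≈ 58.0 mm; rainfall ≈ 24.9 mm

Precipitable water is the column-integrated vapour mass per unit area: PW = (1/g) Σ q̄ Δp, with q in kg/kg and Δp in Pa (1 kg/m² of water = 1 mm).
Layer 100.8–91 kPa: Δp = 98 hPa = 9800 Pa, q̄ = 0.0199 kg/kg → 0.0199 × 9800 / 9.8 = 19.90 mm
Layer 91–70 kPa: Δp = 210 hPa = 21000 Pa, q̄ = 0.0114 kg/kg → 0.0114 × 21000 / 9.8 = 24.43 mm
Layer 70–40 kPa: Δp = 300 hPa = 30000 Pa, q̄ = 0.00446 kg/kg → 0.00446 × 30000 / 9.8 = 13.65 mm
PW = 19.90 + 24.43 + 13.65 = 57.98 ≈ 58.0 mm.
Rainfall = ε × PW = 0.43 × 58.0 = 24.9 mm.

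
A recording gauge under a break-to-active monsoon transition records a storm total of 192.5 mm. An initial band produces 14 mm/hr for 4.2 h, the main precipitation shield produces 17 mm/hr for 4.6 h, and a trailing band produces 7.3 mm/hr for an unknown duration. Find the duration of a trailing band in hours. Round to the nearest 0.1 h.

Known phases: 14 × 4.2 + 17 × 4.6 = 58.8 + 78.2 = 137 mm.
Remaining depth = 192.5 − 137 = 55.5 mm.
Duration = 55.5 / 7.3 = 7.6 h.

duration ≈ 7.6 h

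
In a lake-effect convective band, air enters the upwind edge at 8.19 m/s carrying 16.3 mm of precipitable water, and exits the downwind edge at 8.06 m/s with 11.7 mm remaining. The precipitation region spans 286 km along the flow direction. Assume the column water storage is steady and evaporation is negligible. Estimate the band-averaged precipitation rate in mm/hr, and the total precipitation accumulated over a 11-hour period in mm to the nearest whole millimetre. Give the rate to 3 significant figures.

R ≈ 0.493 mm/hr; total ≈ 5 mm

Column moisture flux per unit crosswind length is F = V × PW.
Inflow: F_in = 8.19 × 16.3 = 133.497 mm·m/s
Outflow: F_out = 8.06 × 11.7 = 94.302 mm·m/s
Steady-state rate R = (F_in − F_out)/L = (133.497 − 94.302) / 286000 m = 1.370e-04 mm/s.
R = 1.370e-04 × 3600 = 0.493 mm/hr.
Over 11 h: total = 0.493 × 11 = 5.423 ≈ 5 mm.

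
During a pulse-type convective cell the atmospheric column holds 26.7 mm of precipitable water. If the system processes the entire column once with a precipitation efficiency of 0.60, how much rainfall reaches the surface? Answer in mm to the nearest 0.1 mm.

Rainfall = ε × PW = 0.60 × 26.7 = 16.0 mm.

rainfall ≈ 16.0 mm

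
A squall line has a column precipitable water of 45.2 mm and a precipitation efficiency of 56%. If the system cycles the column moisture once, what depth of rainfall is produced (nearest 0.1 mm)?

rainfall ≈ 25.3 mm

Rainfall = ε × PW = 0.56 × 45.2 = 25.3 mm.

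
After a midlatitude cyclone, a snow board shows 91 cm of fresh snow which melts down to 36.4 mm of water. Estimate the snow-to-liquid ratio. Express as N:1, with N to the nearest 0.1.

ratio ≈ 25.0

Ratio = snow depth / SWE = 910 mm / 36.4 mm = 25.0, i.e. 25.0:1.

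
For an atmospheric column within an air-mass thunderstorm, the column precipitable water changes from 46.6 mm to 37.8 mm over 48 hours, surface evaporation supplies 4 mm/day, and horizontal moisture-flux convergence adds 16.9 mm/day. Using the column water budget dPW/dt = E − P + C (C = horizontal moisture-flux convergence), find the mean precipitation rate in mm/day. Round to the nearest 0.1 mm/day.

P ≈ 25.3 mm/day

dPW/dt = (37.8 − 46.6) mm / (48/24 day) = -4.400 mm/day.
P = E + C − dPW/dt = 4 + (16.9) − (-4.400) = 25.3 mm/day.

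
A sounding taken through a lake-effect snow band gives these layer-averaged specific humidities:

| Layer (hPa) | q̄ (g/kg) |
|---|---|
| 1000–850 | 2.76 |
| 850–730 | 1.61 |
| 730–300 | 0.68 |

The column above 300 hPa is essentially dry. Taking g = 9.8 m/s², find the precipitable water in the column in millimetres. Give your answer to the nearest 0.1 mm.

PW ≈ 9.2 mm

Precipitable water is the column-integrated vapour mass per unit area: PW = (1/g) Σ q̄ Δp, with q in kg/kg and Δp in Pa (1 kg/m² of water = 1 mm).
Layer 1000–850 hPa: Δp = 150 hPa = 15000 Pa, q̄ = 0.00276 kg/kg → 0.00276 × 15000 / 9.8 = 4.22 mm
Layer 850–730 hPa: Δp = 120 hPa = 12000 Pa, q̄ = 0.00161 kg/kg → 0.00161 × 12000 / 9.8 = 1.97 mm
Layer 730–300 hPa: Δp = 430 hPa = 43000 Pa, q̄ = 0.00068 kg/kg → 0.00068 × 43000 / 9.8 = 2.98 mm
PW = 4.22 + 1.97 + 2.98 = 9.17 ≈ 9.2 mm.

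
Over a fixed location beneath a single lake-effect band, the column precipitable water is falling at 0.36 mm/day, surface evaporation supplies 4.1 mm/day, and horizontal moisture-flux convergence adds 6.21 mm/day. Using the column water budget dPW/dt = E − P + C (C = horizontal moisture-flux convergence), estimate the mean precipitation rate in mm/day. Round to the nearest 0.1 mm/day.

P ≈ 10.7 mm/day

dPW/dt = -0.36 mm/day.
P = E + C − dPW/dt = 4.1 + (6.21) − (-0.36) = 10.7 mm/day.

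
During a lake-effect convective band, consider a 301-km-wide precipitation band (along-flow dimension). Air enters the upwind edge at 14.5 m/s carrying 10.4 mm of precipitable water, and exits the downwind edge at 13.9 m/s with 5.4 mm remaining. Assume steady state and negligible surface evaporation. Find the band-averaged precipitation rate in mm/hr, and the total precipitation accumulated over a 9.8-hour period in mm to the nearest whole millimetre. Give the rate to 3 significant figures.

Column moisture flux per unit crosswind length is F = V × PW.
Inflow: F_in = 14.5 × 10.4 = 150.8 mm·m/s
Outflow: F_out = 13.9 × 5.4 = 75.06 mm·m/s
Steady-state rate R = (F_in − F_out)/L = (150.8 − 75.06) / 301000 m = 2.516e-04 mm/s.
R = 2.516e-04 × 3600 = 0.906 mm/hr.
Over 9.8 h: total = 0.906 × 9.8 = 8.8788 ≈ 9 mm.

R ≈ 0.906 mm/hr; total ≈ 9 mm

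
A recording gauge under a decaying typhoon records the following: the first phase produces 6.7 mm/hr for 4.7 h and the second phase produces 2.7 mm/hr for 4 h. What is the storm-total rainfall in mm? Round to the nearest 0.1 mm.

Total = Σ Rᵢ Δtᵢ = 6.7 × 4.7 + 2.7 × 4
      = 31.49 + 10.8 = 42.3 mm.

total ≈ 42.3 mm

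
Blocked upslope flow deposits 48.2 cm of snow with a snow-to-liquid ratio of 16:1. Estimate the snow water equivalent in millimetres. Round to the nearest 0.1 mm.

SWE ≈ 30.1 mm

SWE = snow depth / ratio = 48.2 cm / 16 = 3.013 cm = 30.1 mm.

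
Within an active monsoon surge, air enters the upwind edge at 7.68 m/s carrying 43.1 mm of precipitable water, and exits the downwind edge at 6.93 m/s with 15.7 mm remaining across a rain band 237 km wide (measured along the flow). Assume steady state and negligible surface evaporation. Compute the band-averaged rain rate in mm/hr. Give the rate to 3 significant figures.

R ≈ 3.38 mm/hr

Column moisture flux per unit crosswind length is F = V × PW.
Inflow: F_in = 7.68 × 43.1 = 331.008 mm·m/s
Outflow: F_out = 6.93 × 15.7 = 108.801 mm·m/s
Steady-state rate R = (F_in − F_out)/L = (331.008 − 108.801) / 237000 m = 9.376e-04 mm/s.
R = 9.376e-04 × 3600 = 3.38 mm/hr.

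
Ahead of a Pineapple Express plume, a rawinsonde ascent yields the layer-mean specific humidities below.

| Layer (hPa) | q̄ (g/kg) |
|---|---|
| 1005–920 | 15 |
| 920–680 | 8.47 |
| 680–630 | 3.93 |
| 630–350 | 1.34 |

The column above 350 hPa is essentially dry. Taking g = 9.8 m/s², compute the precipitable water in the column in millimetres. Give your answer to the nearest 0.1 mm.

PW ≈ 39.6 mm

Precipitable water is the column-integrated vapour mass per unit area: PW = (1/g) Σ q̄ Δp, with q in kg/kg and Δp in Pa (1 kg/m² of water = 1 mm).
Layer 1005–920 hPa: Δp = 85 hPa = 8500 Pa, q̄ = 0.015 kg/kg → 0.015 × 8500 / 9.8 = 13.01 mm
Layer 920–680 hPa: Δp = 240 hPa = 24000 Pa, q̄ = 0.00847 kg/kg → 0.00847 × 24000 / 9.8 = 20.74 mm
Layer 680–630 hPa: Δp = 50 hPa = 5000 Pa, q̄ = 0.00393 kg/kg → 0.00393 × 5000 / 9.8 = 2.01 mm
Layer 630–350 hPa: Δp = 280 hPa = 28000 Pa, q̄ = 0.00134 kg/kg → 0.00134 × 28000 / 9.8 = 3.83 mm
PW = 13.01 + 20.74 + 2.01 + 3.83 = 39.59 ≈ 39.6 mm.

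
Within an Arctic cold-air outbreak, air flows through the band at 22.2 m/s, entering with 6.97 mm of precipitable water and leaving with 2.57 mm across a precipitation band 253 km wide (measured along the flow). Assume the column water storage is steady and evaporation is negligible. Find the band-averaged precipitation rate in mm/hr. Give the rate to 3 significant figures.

Column moisture flux per unit crosswind length is F = V × PW.
Inflow: F_in = 22.2 × 6.97 = 154.734 mm·m/s
Outflow: F_out = 22.2 × 2.57 = 57.054 mm·m/s
Steady-state rate R = (F_in − F_out)/L = (154.734 − 57.054) / 253000 m = 3.861e-04 mm/s.
R = 3.861e-04 × 3600 = 1.39 mm/hr.

R ≈ 1.39 mm/hr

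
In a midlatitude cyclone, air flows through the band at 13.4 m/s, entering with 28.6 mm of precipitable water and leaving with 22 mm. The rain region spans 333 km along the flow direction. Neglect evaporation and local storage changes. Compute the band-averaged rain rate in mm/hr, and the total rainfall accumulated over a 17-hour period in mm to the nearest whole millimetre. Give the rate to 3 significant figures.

R ≈ 0.956 mm/hr; total ≈ 16 mm

Column moisture flux per unit crosswind length is F = V × PW.
Inflow: F_in = 13.4 × 28.6 = 383.24 mm·m/s
Outflow: F_out = 13.4 × 22 = 294.8 mm·m/s
Steady-state rate R = (F_in − F_out)/L = (383.24 − 294.8) / 333000 m = 2.656e-04 mm/s.
R = 2.656e-04 × 3600 = 0.956 mm/hr.
Over 17 h: total = 0.956 × 17 = 16.252 ≈ 16 mm.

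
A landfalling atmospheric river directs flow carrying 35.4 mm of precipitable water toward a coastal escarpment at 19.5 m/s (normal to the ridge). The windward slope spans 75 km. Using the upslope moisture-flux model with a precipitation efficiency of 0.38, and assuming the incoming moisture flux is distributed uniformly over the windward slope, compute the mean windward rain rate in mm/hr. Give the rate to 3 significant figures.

R ≈ 12.6 mm/hr

Incoming column moisture flux per unit ridge length: F = V × PW = 19.5 × 35.4 = 690.3 mm·m/s.
Spread over the 75 km slope with efficiency ε = 0.38: R = ε·F/W = 0.38 × 690.3 / 75000 m = 3.498e-03 mm/s.
R = 3.498e-03 × 3600 = 12.6 mm/hr.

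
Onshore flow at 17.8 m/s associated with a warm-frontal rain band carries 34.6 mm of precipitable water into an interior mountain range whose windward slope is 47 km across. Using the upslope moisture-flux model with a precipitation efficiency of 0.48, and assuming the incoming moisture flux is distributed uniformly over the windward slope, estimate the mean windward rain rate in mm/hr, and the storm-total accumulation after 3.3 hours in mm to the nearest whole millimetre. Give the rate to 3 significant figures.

Incoming column moisture flux per unit ridge length: F = V × PW = 17.8 × 34.6 = 615.88 mm·m/s.
Spread over the 47 km slope with efficiency ε = 0.48: R = ε·F/W = 0.48 × 615.88 / 47000 m = 6.290e-03 mm/s.
R = 6.290e-03 × 3600 = 22.6 mm/hr.
Over 3.3 h: total = 22.6 × 3.3 = 74.58 ≈ 75 mm.

R ≈ 22.6 mm/hr; total ≈ 75 mm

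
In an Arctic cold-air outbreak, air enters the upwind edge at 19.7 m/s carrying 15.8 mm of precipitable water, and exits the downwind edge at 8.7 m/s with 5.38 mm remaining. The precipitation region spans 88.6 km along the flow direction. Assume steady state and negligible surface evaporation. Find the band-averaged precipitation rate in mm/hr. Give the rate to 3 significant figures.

Column moisture flux per unit crosswind length is F = V × PW.
Inflow: F_in = 19.7 × 15.8 = 311.26 mm·m/s
Outflow: F_out = 8.7 × 5.38 = 46.806 mm·m/s
Steady-state rate R = (F_in − F_out)/L = (311.26 − 46.806) / 88600 m = 2.985e-03 mm/s.
R = 2.985e-03 × 3600 = 10.7 mm/hr.

R ≈ 10.7 mm/hr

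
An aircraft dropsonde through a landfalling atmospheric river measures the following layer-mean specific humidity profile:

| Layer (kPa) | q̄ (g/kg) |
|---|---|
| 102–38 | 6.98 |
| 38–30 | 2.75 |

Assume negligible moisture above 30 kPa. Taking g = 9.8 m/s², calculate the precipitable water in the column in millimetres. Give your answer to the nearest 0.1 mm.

Precipitable water is the column-integrated vapour mass per unit area: PW = (1/g) Σ q̄ Δp, with q in kg/kg and Δp in Pa (1 kg/m² of water = 1 mm).
Layer 102–38 kPa: Δp = 640 hPa = 64000 Pa, q̄ = 0.00698 kg/kg → 0.00698 × 64000 / 9.8 = 45.58 mm
Layer 38–30 kPa: Δp = 80 hPa = 8000 Pa, q̄ = 0.00275 kg/kg → 0.00275 × 8000 / 9.8 = 2.24 mm
PW = 45.58 + 2.24 = 47.82 ≈ 47.8 mm.

PW ≈ 47.8 mm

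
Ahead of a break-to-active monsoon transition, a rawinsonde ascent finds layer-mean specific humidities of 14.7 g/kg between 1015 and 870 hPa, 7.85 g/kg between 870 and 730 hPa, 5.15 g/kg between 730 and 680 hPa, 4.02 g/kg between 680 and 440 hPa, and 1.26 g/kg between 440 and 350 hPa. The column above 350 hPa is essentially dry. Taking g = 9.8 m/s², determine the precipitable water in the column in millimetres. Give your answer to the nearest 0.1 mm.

Precipitable water is the column-integrated vapour mass per unit area: PW = (1/g) Σ q̄ Δp, with q in kg/kg and Δp in Pa (1 kg/m² of water = 1 mm).
Layer 1015–870 hPa: Δp = 145 hPa = 14500 Pa, q̄ = 0.0147 kg/kg → 0.0147 × 14500 / 9.8 = 21.75 mm
Layer 870–730 hPa: Δp = 140 hPa = 14000 Pa, q̄ = 0.00785 kg/kg → 0.00785 × 14000 / 9.8 = 11.21 mm
Layer 730–680 hPa: Δp = 50 hPa = 5000 Pa, q̄ = 0.00515 kg/kg → 0.00515 × 5000 / 9.8 = 2.63 mm
Layer 680–440 hPa: Δp = 240 hPa = 24000 Pa, q̄ = 0.00402 kg/kg → 0.00402 × 24000 / 9.8 = 9.84 mm
Layer 440–350 hPa: Δp = 90 hPa = 9000 Pa, q̄ = 0.00126 kg/kg → 0.00126 × 9000 / 9.8 = 1.16 mm
PW = 21.75 + 11.21 + 2.63 + 9.84 + 1.16 = 46.59 ≈ 46.6 mm.

PW ≈ 46.6 mm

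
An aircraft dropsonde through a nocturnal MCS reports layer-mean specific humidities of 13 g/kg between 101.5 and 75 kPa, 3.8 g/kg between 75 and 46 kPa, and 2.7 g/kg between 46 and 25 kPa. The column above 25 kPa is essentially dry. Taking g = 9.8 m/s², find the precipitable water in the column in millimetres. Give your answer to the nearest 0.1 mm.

PW ≈ 52.2 mm

Precipitable water is the column-integrated vapour mass per unit area: PW = (1/g) Σ q̄ Δp, with q in kg/kg and Δp in Pa (1 kg/m² of water = 1 mm).
Layer 101.5–75 kPa: Δp = 265 hPa = 26500 Pa, q̄ = 0.013 kg/kg → 0.013 × 26500 / 9.8 = 35.15 mm
Layer 75–46 kPa: Δp = 290 hPa = 29000 Pa, q̄ = 0.0038 kg/kg → 0.0038 × 29000 / 9.8 = 11.24 mm
Layer 46–25 kPa: Δp = 210 hPa = 21000 Pa, q̄ = 0.0027 kg/kg → 0.0027 × 21000 / 9.8 = 5.79 mm
PW = 35.15 + 11.24 + 5.79 = 52.18 ≈ 52.2 mm.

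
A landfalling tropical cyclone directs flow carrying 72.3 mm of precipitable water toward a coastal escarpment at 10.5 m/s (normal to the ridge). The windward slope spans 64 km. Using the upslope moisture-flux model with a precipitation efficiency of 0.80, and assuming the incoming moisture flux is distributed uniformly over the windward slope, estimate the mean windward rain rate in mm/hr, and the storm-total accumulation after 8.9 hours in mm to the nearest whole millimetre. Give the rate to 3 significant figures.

R ≈ 34.2 mm/hr; total ≈ 304 mm

Incoming column moisture flux per unit ridge length: F = V × PW = 10.5 × 72.3 = 759.15 mm·m/s.
Spread over the 64 km slope with efficiency ε = 0.80: R = ε·F/W = 0.80 × 759.15 / 64000 m = 9.489e-03 mm/s.
R = 9.489e-03 × 3600 = 34.2 mm/hr.
Over 8.9 h: total = 34.2 × 8.9 = 304.38 ≈ 304 mm.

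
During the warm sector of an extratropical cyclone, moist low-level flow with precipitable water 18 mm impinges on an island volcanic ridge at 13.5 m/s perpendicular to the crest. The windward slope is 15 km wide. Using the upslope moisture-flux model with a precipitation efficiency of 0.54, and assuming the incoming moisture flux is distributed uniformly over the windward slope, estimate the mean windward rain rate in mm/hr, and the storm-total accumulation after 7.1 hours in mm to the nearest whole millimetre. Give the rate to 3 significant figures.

R ≈ 31.5 mm/hr; total ≈ 224 mm

Incoming column moisture flux per unit ridge length: F = V × PW = 13.5 × 18 = 243 mm·m/s.
Spread over the 15 km slope with efficiency ε = 0.54: R = ε·F/W = 0.54 × 243 / 15000 m = 8.748e-03 mm/s.
R = 8.748e-03 × 3600 = 31.5 mm/hr.
Over 7.1 h: total = 31.5 × 7.1 = 223.65 ≈ 224 mm.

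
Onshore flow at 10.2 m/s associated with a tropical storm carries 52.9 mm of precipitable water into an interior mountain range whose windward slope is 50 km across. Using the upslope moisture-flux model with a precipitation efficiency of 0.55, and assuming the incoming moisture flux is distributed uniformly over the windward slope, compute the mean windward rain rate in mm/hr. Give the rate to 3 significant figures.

Incoming column moisture flux per unit ridge length: F = V × PW = 10.2 × 52.9 = 539.58 mm·m/s.
Spread over the 50 km slope with efficiency ε = 0.55: R = ε·F/W = 0.55 × 539.58 / 50000 m = 5.935e-03 mm/s.
R = 5.935e-03 × 3600 = 21.4 mm/hr.

R ≈ 21.4 mm/hr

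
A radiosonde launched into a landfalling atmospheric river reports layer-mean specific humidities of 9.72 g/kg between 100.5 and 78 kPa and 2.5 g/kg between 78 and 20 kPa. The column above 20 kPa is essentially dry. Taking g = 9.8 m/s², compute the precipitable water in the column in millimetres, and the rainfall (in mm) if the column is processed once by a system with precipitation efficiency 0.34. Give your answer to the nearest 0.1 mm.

PW ≈ 37.1 mm; rainfall ≈ 12.6 mm

Precipitable water is the column-integrated vapour mass per unit area: PW = (1/g) Σ q̄ Δp, with q in kg/kg and Δp in Pa (1 kg/m² of water = 1 mm).
Layer 100.5–78 kPa: Δp = 225 hPa = 22500 Pa, q̄ = 0.00972 kg/kg → 0.00972 × 22500 / 9.8 = 22.32 mm
Layer 78–20 kPa: Δp = 580 hPa = 58000 Pa, q̄ = 0.0025 kg/kg → 0.0025 × 58000 / 9.8 = 14.80 mm
PW = 22.32 + 14.80 = 37.12 ≈ 37.1 mm.
Rainfall = ε × PW = 0.34 × 37.1 = 12.6 mm.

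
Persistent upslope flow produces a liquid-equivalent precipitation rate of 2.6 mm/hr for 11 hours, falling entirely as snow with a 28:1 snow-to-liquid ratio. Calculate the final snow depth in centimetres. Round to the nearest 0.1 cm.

snow depth ≈ 80.1 cm

Liquid-equivalent depth = 2.6 × 11 = 28.6 mm.
Snow depth = 28.6 mm × 28 = 800.8 mm = 80.1 cm.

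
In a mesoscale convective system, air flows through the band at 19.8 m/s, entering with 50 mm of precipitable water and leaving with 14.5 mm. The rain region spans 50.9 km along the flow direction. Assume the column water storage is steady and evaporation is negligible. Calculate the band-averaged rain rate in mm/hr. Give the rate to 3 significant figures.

R ≈ 49.7 mm/hr

Column moisture flux per unit crosswind length is F = V × PW.
Inflow: F_in = 19.8 × 50 = 990 mm·m/s
Outflow: F_out = 19.8 × 14.5 = 287.1 mm·m/s
Steady-state rate R = (F_in − F_out)/L = (990 − 287.1) / 50900 m = 1.381e-02 mm/s.
R = 1.381e-02 × 3600 = 49.7 mm/hr.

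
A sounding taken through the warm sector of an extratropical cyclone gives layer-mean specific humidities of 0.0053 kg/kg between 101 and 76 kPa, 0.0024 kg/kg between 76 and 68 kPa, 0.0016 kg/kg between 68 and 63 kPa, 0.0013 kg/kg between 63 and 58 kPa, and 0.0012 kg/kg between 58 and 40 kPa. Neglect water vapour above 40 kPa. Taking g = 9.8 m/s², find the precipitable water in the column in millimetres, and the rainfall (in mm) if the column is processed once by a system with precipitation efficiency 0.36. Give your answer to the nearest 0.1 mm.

PW ≈ 19.2 mm; rainfall ≈ 6.9 mm

Precipitable water is the column-integrated vapour mass per unit area: PW = (1/g) Σ q̄ Δp, with q in kg/kg and Δp in Pa (1 kg/m² of water = 1 mm).
Layer 101–76 kPa: Δp = 250 hPa = 25000 Pa, q̄ = 0.0053 kg/kg → 0.0053 × 25000 / 9.8 = 13.52 mm
Layer 76–68 kPa: Δp = 80 hPa = 8000 Pa, q̄ = 0.0024 kg/kg → 0.0024 × 8000 / 9.8 = 1.96 mm
Layer 68–63 kPa: Δp = 50 hPa = 5000 Pa, q̄ = 0.0016 kg/kg → 0.0016 × 5000 / 9.8 = 0.82 mm
Layer 63–58 kPa: Δp = 50 hPa = 5000 Pa, q̄ = 0.0013 kg/kg → 0.0013 × 5000 / 9.8 = 0.66 mm
Layer 58–40 kPa: Δp = 180 hPa = 18000 Pa, q̄ = 0.0012 kg/kg → 0.0012 × 18000 / 9.8 = 2.20 mm
PW = 13.52 + 1.96 + 0.82 + 0.66 + 2.20 = 19.16 ≈ 19.2 mm.
Rainfall = ε × PW = 0.36 × 19.2 = 6.9 mm.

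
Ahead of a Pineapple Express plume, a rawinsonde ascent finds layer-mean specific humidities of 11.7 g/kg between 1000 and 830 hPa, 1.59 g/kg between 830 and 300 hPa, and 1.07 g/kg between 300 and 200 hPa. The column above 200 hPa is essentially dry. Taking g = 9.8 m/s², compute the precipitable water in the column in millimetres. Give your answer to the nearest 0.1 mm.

Precipitable water is the column-integrated vapour mass per unit area: PW = (1/g) Σ q̄ Δp, with q in kg/kg and Δp in Pa (1 kg/m² of water = 1 mm).
Layer 1000–830 hPa: Δp = 170 hPa = 17000 Pa, q̄ = 0.0117 kg/kg → 0.0117 × 17000 / 9.8 = 20.30 mm
Layer 830–300 hPa: Δp = 530 hPa = 53000 Pa, q̄ = 0.00159 kg/kg → 0.00159 × 53000 / 9.8 = 8.60 mm
Layer 300–200 hPa: Δp = 100 hPa = 10000 Pa, q̄ = 0.00107 kg/kg → 0.00107 × 10000 / 9.8 = 1.09 mm
PW = 20.30 + 8.60 + 1.09 = 29.99 ≈ 30.0 mm.

PW ≈ 30.0 mm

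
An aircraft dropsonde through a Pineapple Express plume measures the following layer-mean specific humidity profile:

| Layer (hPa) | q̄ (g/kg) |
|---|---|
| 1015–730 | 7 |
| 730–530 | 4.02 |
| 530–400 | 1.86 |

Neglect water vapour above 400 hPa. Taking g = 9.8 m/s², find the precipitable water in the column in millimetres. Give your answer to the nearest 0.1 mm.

Precipitable water is the column-integrated vapour mass per unit area: PW = (1/g) Σ q̄ Δp, with q in kg/kg and Δp in Pa (1 kg/m² of water = 1 mm).
Layer 1015–730 hPa: Δp = 285 hPa = 28500 Pa, q̄ = 0.007 kg/kg → 0.007 × 28500 / 9.8 = 20.36 mm
Layer 730–530 hPa: Δp = 200 hPa = 20000 Pa, q̄ = 0.00402 kg/kg → 0.00402 × 20000 / 9.8 = 8.20 mm
Layer 530–400 hPa: Δp = 130 hPa = 13000 Pa, q̄ = 0.00186 kg/kg → 0.00186 × 13000 / 9.8 = 2.47 mm
PW = 20.36 + 8.20 + 2.47 = 31.03 ≈ 31.0 mm.

PW ≈ 31.0 mm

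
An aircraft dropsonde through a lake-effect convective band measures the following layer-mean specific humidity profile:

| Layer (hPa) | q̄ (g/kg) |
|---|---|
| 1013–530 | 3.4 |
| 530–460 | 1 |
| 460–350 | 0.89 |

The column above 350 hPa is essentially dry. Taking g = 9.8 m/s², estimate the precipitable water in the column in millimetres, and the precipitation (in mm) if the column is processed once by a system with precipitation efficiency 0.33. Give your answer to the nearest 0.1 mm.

PW ≈ 18.5 mm; precipitation ≈ 6.1 mm

Precipitable water is the column-integrated vapour mass per unit area: PW = (1/g) Σ q̄ Δp, with q in kg/kg and Δp in Pa (1 kg/m² of water = 1 mm).
Layer 1013–530 hPa: Δp = 483 hPa = 48300 Pa, q̄ = 0.0034 kg/kg → 0.0034 × 48300 / 9.8 = 16.76 mm
Layer 530–460 hPa: Δp = 70 hPa = 7000 Pa, q̄ = 0.001 kg/kg → 0.001 × 7000 / 9.8 = 0.71 mm
Layer 460–350 hPa: Δp = 110 hPa = 11000 Pa, q̄ = 0.00089 kg/kg → 0.00089 × 11000 / 9.8 = 1.00 mm
PW = 16.76 + 0.71 + 1.00 = 18.47 ≈ 18.5 mm.
Precipitation = ε × PW = 0.33 × 18.5 = 6.1 mm.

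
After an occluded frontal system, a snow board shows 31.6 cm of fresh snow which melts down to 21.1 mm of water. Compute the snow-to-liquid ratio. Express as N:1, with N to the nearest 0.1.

Ratio = snow depth / SWE = 316 mm / 21.1 mm = 15.0, i.e. 15.0:1.

ratio ≈ 15.0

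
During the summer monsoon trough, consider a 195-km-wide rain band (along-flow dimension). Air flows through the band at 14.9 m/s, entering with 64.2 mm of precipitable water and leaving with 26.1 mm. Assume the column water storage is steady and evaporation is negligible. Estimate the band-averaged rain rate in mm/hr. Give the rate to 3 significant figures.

R ≈ 10.5 mm/hr

Column moisture flux per unit crosswind length is F = V × PW.
Inflow: F_in = 14.9 × 64.2 = 956.58 mm·m/s
Outflow: F_out = 14.9 × 26.1 = 388.89 mm·m/s
Steady-state rate R = (F_in − F_out)/L = (956.58 − 388.89) / 195000 m = 2.911e-03 mm/s.
R = 2.911e-03 × 3600 = 10.5 mm/hr.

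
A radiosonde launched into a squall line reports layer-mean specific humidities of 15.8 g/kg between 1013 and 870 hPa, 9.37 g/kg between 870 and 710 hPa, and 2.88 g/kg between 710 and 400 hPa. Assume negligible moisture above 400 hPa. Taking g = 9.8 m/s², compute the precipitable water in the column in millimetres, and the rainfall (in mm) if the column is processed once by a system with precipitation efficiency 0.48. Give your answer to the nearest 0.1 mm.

PW ≈ 47.5 mm; rainfall ≈ 22.8 mm

Precipitable water is the column-integrated vapour mass per unit area: PW = (1/g) Σ q̄ Δp, with q in kg/kg and Δp in Pa (1 kg/m² of water = 1 mm).
Layer 1013–870 hPa: Δp = 143 hPa = 14300 Pa, q̄ = 0.0158 kg/kg → 0.0158 × 14300 / 9.8 = 23.06 mm
Layer 870–710 hPa: Δp = 160 hPa = 16000 Pa, q̄ = 0.00937 kg/kg → 0.00937 × 16000 / 9.8 = 15.30 mm
Layer 710–400 hPa: Δp = 310 hPa = 31000 Pa, q̄ = 0.00288 kg/kg → 0.00288 × 31000 / 9.8 = 9.11 mm
PW = 23.06 + 15.30 + 9.11 = 47.47 ≈ 47.5 mm.
Rainfall = ε × PW = 0.48 × 47.5 = 22.8 mm.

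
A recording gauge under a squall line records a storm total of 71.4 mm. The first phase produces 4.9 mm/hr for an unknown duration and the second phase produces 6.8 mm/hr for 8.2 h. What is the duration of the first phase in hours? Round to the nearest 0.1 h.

Known phases: 6.8 × 8.2 = 55.76 mm.
Remaining depth = 71.4 − 55.76 = 15.64 mm.
Duration = 15.64 / 4.9 = 3.2 h.

duration ≈ 3.2 h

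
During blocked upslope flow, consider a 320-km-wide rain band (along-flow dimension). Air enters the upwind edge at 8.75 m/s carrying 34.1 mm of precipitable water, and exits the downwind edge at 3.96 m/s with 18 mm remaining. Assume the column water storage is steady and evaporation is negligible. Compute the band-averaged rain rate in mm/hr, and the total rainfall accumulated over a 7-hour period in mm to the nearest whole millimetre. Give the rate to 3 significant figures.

Column moisture flux per unit crosswind length is F = V × PW.
Inflow: F_in = 8.75 × 34.1 = 298.375 mm·m/s
Outflow: F_out = 3.96 × 18 = 71.28 mm·m/s
Steady-state rate R = (F_in − F_out)/L = (298.375 − 71.28) / 320000 m = 7.097e-04 mm/s.
R = 7.097e-04 × 3600 = 2.55 mm/hr.
Over 7 h: total = 2.55 × 7 = 17.85 ≈ 18 mm.

R ≈ 2.55 mm/hr; total ≈ 18 mm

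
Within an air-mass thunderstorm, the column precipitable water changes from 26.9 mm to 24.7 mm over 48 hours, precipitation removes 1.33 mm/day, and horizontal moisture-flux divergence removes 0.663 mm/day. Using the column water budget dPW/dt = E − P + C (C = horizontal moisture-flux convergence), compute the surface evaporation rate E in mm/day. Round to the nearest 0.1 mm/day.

E ≈ 0.9 mm/day

dPW/dt = (24.7 − 26.9) mm / (48/24 day) = -1.100 mm/day.
E = dPW/dt + P − C = (-1.100) + 1.33 − (-0.663) = 0.9 mm/day.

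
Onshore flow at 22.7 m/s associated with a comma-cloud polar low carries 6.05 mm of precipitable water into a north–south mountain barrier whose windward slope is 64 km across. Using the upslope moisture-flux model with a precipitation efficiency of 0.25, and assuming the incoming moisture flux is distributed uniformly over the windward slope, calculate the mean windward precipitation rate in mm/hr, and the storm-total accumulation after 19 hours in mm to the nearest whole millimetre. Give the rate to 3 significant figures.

R ≈ 1.93 mm/hr; total ≈ 37 mm

Incoming column moisture flux per unit ridge length: F = V × PW = 22.7 × 6.05 = 137.335 mm·m/s.
Spread over the 64 km slope with efficiency ε = 0.25: R = ε·F/W = 0.25 × 137.335 / 64000 m = 5.365e-04 mm/s.
R = 5.365e-04 × 3600 = 1.93 mm/hr.
Over 19 h: total = 1.93 × 19 = 36.67 ≈ 37 mm.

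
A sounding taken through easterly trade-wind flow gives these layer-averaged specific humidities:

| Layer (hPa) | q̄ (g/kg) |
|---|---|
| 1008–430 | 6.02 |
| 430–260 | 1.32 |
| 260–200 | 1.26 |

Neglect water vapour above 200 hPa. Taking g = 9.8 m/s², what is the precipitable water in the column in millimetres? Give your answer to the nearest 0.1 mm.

PW ≈ 38.6 mm

Precipitable water is the column-integrated vapour mass per unit area: PW = (1/g) Σ q̄ Δp, with q in kg/kg and Δp in Pa (1 kg/m² of water = 1 mm).
Layer 1008–430 hPa: Δp = 578 hPa = 57800 Pa, q̄ = 0.00602 kg/kg → 0.00602 × 57800 / 9.8 = 35.51 mm
Layer 430–260 hPa: Δp = 170 hPa = 17000 Pa, q̄ = 0.00132 kg/kg → 0.00132 × 17000 / 9.8 = 2.29 mm
Layer 260–200 hPa: Δp = 60 hPa = 6000 Pa, q̄ = 0.00126 kg/kg → 0.00126 × 6000 / 9.8 = 0.77 mm
PW = 35.51 + 2.29 + 0.77 = 38.57 ≈ 38.6 mm.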